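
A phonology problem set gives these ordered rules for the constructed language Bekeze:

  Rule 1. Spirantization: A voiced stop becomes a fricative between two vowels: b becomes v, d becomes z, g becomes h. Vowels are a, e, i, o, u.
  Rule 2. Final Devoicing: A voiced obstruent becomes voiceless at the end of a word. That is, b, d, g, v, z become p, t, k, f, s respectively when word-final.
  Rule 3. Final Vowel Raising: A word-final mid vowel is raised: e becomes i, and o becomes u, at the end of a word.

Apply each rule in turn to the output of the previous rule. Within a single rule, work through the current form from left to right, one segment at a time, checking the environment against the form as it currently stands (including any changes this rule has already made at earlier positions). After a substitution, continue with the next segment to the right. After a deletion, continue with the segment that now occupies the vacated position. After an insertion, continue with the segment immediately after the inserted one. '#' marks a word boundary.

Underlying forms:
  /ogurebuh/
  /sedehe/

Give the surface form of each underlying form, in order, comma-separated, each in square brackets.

[ohurevuh], [sezehi]

/ogurebuh/:
  Rule 1 Spirantization: [ogurebuh] → [ohurevuh]
  Rule 2 Final Devoicing: no change — [ohurevuh]
  Rule 3 Final Vowel Raising: no change — [ohurevuh]
/sedehe/:
  Rule 1 Spirantization: [sedehe] → [sezehe]
  Rule 2 Final Devoicing: no change — [sezehe]
  Rule 3 Final Vowel Raising: [sezehe] → [sezehi]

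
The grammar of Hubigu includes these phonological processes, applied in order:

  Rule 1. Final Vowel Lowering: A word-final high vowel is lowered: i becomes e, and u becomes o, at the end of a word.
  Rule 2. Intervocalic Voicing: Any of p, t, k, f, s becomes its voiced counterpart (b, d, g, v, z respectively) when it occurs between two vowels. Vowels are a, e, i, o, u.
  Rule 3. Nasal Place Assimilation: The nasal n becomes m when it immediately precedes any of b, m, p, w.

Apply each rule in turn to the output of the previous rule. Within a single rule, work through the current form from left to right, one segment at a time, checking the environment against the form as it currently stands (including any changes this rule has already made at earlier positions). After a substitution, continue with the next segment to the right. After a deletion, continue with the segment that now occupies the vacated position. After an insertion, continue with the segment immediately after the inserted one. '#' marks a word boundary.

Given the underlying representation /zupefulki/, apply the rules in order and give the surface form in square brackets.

[zubevulke]

Rule 1 Final Vowel Lowering: [zupefulki] → [zupefulke]
Rule 2 Intervocalic Voicing: [zupefulke] → [zubevulke]
Rule 3 Nasal Place Assimilation: no change — [zubevulke]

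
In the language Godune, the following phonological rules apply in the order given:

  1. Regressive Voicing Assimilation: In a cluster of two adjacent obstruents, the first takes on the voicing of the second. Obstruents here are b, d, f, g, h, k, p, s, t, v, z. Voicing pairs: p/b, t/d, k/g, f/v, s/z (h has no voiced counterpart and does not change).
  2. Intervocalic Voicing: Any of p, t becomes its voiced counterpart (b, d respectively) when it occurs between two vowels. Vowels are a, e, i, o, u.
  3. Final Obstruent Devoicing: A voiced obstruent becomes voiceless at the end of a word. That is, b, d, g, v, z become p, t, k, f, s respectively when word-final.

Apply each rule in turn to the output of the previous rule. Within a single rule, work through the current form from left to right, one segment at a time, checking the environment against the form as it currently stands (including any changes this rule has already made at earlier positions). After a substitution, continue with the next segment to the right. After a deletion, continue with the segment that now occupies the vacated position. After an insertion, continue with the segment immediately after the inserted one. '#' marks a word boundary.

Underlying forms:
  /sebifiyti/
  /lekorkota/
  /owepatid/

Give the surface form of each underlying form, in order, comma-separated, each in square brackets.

[sebifiyti], [lekorkoda], [owebadit]

/sebifiyti/:
  1 Regressive Voicing Assimilation: no change — [sebifiyti]
  2 Intervocalic Voicing: no change — [sebifiyti]
  3 Final Obstruent Devoicing: no change — [sebifiyti]
/lekorkota/:
  1 Regressive Voicing Assimilation: no change — [lekorkota]
  2 Intervocalic Voicing: [lekorkota] → [lekorkoda]
  3 Final Obstruent Devoicing: no change — [lekorkoda]
/owepatid/:
  1 Regressive Voicing Assimilation: no change — [owepatid]
  2 Intervocalic Voicing: [owepatid] → [owebadid]
  3 Final Obstruent Devoicing: [owebadid] → [owebadit]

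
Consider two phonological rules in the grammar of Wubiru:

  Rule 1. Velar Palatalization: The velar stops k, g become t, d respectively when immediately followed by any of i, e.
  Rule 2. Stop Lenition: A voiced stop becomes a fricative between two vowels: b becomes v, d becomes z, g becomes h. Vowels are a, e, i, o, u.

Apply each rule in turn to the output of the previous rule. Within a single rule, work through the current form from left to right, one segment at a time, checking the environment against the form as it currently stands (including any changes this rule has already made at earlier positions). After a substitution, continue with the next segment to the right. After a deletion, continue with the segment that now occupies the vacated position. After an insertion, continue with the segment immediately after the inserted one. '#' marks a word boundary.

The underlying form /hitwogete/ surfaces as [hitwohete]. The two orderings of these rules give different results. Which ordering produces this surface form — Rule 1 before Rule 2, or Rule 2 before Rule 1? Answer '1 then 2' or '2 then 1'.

Order 1 then 2:
  1 Velar Palatalization: [hitwogete] → [hitwodete]
  2 Stop Lenition: [hitwodete] → [hitwozete]
  result: [hitwozete]
Order 2 then 1:
  2 Stop Lenition: [hitwogete] → [hitwohete]
  1 Velar Palatalization: no change — [hitwohete]
  result: [hitwohete]

2 then 1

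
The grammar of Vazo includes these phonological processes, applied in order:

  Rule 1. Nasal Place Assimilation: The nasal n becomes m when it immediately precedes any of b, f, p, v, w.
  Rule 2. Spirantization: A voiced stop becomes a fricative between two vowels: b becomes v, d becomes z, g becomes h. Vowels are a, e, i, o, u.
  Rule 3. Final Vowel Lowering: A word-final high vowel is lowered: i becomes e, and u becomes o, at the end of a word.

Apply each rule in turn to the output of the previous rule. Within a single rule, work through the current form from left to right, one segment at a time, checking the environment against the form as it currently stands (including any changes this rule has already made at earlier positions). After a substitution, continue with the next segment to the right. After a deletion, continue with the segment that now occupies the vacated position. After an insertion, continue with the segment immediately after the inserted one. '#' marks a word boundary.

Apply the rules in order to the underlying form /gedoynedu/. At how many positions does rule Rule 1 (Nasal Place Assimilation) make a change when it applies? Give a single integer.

Rule 1 Nasal Place Assimilation: no change — [gedoynedu]
Rule 2 Spirantization: [gedoynedu] → [gezoynezu]
Rule 3 Final Vowel Lowering: [gezoynezu] → [gezoynezo]
Rule Rule 1 changed 0 position(s).

0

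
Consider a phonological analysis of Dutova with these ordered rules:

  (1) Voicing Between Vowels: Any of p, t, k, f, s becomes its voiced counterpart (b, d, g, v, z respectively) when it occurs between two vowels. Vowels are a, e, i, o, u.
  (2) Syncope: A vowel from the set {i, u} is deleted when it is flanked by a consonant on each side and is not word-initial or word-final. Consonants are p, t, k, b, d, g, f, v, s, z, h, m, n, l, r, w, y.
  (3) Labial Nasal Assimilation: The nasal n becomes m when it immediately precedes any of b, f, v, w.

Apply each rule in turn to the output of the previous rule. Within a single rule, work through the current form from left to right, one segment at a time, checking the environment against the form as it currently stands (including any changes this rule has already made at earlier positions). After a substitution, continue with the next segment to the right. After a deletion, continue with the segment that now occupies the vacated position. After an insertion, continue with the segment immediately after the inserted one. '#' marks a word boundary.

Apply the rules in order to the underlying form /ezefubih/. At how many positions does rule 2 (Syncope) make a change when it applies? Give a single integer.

(1) Voicing Between Vowels: [ezefubih] → [ezevubih]
(2) Syncope: [ezevubih] → [ezevbh]
(3) Labial Nasal Assimilation: no change — [ezevbh]
Rule 2 changed 2 position(s).

2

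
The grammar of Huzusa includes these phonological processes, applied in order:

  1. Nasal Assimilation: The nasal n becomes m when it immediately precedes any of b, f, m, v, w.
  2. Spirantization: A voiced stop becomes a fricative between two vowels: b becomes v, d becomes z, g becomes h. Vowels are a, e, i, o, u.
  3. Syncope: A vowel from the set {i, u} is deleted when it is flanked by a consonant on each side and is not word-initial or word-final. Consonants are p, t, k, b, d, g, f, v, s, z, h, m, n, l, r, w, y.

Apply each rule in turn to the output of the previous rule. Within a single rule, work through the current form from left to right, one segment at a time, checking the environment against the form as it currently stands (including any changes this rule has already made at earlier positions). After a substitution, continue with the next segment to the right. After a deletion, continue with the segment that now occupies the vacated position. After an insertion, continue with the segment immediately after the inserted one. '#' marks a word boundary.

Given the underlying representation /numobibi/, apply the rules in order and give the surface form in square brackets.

[nmovvi]

1 Nasal Assimilation: no change — [numobibi]
2 Spirantization: [numobibi] → [numovivi]
3 Syncope: [numovivi] → [nmovvi]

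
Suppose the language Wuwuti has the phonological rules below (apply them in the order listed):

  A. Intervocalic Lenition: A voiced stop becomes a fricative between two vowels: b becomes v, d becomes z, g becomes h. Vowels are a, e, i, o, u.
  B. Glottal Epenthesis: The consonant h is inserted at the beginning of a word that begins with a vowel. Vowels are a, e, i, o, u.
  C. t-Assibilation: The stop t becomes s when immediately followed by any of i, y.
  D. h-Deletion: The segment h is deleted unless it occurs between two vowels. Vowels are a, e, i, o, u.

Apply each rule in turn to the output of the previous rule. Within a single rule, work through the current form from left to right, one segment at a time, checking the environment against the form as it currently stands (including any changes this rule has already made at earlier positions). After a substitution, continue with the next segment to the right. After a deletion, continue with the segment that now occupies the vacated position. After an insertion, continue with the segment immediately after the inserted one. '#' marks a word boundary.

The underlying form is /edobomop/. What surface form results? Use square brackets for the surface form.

[ezovomop]

A Intervocalic Lenition: [edobomop] → [ezovomop]
B Glottal Epenthesis: [ezovomop] → [hezovomop]
C t-Assibilation: no change — [hezovomop]
D h-Deletion: [hezovomop] → [ezovomop]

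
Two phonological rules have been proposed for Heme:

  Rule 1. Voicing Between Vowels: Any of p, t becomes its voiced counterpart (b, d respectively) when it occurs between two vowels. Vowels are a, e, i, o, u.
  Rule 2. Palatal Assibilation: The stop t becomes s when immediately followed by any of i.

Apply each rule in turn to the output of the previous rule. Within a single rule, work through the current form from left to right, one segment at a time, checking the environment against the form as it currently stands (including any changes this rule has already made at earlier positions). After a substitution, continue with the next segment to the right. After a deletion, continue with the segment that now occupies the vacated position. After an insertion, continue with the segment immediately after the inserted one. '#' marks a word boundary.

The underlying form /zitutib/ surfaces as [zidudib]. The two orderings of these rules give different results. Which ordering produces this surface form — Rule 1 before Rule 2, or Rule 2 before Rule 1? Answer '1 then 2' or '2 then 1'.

1 then 2

Order 1 then 2:
  1 Voicing Between Vowels: [zitutib] → [zidudib]
  2 Palatal Assibilation: no change — [zidudib]
  result: [zidudib]
Order 2 then 1:
  2 Palatal Assibilation: [zitutib] → [zitusib]
  1 Voicing Between Vowels: [zitusib] → [zidusib]
  result: [zidusib]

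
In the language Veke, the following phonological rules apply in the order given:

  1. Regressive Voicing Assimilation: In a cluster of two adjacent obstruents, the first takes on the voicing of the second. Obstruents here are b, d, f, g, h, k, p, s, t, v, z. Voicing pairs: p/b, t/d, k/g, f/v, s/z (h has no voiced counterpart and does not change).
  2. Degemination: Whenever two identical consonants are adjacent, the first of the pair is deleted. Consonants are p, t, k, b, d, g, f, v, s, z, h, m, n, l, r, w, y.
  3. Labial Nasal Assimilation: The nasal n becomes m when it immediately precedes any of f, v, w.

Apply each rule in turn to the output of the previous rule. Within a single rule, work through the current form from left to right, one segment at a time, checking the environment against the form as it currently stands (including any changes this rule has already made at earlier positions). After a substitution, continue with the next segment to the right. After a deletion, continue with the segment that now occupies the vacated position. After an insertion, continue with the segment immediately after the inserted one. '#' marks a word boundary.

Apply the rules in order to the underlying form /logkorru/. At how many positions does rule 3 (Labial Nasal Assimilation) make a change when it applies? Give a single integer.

1 Regressive Voicing Assimilation: [logkorru] → [lokkorru]
2 Degemination: [lokkorru] → [lokoru]
3 Labial Nasal Assimilation: no change — [lokoru]
Rule 3 changed 0 position(s).

0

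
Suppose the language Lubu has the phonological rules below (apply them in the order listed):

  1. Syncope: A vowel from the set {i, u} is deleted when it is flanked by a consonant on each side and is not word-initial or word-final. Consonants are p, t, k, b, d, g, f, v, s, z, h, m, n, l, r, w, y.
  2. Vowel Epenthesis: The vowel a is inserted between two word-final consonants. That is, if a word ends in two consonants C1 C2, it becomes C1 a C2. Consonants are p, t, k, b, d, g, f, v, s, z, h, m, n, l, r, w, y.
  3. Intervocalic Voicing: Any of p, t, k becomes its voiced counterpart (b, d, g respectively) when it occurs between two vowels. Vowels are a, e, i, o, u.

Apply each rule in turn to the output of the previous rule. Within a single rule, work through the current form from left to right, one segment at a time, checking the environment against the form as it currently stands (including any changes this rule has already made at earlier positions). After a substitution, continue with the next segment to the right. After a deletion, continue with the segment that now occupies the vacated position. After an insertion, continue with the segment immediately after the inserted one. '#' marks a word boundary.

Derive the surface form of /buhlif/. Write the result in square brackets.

1 Syncope: [buhlif] → [bhlf]
2 Vowel Epenthesis: [bhlf] → [bhlaf]
3 Intervocalic Voicing: no change — [bhlaf]

[bhlaf]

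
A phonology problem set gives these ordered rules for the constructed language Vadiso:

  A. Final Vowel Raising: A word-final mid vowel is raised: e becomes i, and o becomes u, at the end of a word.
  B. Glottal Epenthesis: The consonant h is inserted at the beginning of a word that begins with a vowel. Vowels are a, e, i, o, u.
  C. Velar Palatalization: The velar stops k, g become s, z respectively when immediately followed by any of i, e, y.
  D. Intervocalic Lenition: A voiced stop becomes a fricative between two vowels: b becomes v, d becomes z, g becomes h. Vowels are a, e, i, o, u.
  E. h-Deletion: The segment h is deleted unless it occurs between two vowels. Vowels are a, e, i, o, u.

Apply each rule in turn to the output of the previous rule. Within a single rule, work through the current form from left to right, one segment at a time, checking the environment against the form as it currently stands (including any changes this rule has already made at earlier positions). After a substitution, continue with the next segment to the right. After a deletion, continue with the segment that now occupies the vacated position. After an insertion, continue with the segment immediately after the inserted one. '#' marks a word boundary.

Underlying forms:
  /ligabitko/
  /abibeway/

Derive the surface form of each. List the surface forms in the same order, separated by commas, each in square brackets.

/ligabitko/:
  A Final Vowel Raising: [ligabitko] → [ligabitku]
  B Glottal Epenthesis: no change — [ligabitku]
  C Velar Palatalization: no change — [ligabitku]
  D Intervocalic Lenition: [ligabitku] → [lihavitku]
  E h-Deletion: no change — [lihavitku]
/abibeway/:
  A Final Vowel Raising: no change — [abibeway]
  B Glottal Epenthesis: [abibeway] → [habibeway]
  C Velar Palatalization: no change — [habibeway]
  D Intervocalic Lenition: [habibeway] → [haviveway]
  E h-Deletion: [haviveway] → [aviveway]

[lihavitku], [aviveway]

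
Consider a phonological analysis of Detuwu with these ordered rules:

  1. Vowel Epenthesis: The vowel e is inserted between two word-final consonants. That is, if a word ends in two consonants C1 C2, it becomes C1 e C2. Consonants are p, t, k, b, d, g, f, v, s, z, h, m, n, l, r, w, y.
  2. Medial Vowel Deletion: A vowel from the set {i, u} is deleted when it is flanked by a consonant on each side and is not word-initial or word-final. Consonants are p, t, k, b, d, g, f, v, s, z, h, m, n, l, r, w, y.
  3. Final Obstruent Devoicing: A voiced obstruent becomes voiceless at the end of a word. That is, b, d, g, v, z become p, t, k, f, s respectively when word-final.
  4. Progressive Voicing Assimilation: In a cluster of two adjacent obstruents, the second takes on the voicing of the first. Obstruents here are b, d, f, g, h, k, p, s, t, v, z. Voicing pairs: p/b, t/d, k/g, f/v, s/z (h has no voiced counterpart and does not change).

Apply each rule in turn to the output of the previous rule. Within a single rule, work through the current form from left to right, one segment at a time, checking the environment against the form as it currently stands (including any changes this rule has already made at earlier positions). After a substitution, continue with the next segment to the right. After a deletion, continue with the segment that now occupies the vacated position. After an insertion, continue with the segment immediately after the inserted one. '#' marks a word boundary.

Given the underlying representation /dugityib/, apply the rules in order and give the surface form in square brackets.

1 Vowel Epenthesis: no change — [dugityib]
2 Medial Vowel Deletion: [dugityib] → [dgtyb]
3 Final Obstruent Devoicing: [dgtyb] → [dgtyp]
4 Progressive Voicing Assimilation: [dgtyp] → [dgdyp]

[dgdyp]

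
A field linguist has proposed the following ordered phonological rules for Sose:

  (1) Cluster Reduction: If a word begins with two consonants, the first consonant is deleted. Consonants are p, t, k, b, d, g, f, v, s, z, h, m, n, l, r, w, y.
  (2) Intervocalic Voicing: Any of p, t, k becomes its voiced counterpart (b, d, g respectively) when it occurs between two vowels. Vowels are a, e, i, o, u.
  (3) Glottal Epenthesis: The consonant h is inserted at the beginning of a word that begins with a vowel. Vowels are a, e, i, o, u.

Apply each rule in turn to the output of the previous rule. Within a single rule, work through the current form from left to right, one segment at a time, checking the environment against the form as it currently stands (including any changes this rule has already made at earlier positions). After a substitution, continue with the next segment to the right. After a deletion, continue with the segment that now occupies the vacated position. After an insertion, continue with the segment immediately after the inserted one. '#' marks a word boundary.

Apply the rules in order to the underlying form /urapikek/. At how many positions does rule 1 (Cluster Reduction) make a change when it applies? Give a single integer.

0

(1) Cluster Reduction: no change — [urapikek]
(2) Intervocalic Voicing: [urapikek] → [urabigek]
(3) Glottal Epenthesis: [urabigek] → [hurabigek]
Rule 1 changed 0 position(s).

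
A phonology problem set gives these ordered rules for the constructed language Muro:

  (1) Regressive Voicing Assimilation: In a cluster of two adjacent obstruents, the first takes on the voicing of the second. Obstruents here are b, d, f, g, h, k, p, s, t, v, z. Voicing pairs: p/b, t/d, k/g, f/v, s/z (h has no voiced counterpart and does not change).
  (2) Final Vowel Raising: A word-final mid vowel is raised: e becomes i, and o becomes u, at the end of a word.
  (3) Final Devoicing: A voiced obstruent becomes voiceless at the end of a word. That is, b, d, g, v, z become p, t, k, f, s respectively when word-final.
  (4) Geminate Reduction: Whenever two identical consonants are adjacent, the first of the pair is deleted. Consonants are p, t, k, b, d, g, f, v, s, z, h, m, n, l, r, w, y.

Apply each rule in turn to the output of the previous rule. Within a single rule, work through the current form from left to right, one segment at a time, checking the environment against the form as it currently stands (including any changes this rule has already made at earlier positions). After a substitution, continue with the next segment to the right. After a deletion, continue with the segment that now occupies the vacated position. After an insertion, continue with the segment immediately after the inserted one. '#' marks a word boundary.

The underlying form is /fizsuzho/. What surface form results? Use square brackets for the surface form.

[fisushu]

(1) Regressive Voicing Assimilation: [fizsuzho] → [fissusho]
(2) Final Vowel Raising: [fissusho] → [fissushu]
(3) Final Devoicing: no change — [fissushu]
(4) Geminate Reduction: [fissushu] → [fisushu]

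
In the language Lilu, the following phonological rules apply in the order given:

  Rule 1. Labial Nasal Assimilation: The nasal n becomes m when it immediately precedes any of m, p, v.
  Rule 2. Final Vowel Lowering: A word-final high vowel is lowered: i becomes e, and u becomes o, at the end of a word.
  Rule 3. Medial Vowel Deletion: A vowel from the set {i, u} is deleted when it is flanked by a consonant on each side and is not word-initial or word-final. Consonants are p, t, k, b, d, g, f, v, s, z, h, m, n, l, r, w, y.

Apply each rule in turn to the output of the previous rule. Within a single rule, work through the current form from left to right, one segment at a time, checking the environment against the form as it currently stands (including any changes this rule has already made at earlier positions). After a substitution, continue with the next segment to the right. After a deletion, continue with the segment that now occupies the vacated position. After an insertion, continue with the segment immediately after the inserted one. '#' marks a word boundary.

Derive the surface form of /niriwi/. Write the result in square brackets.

[nrwe]

Rule 1 Labial Nasal Assimilation: no change — [niriwi]
Rule 2 Final Vowel Lowering: [niriwi] → [niriwe]
Rule 3 Medial Vowel Deletion: [niriwe] → [nrwe]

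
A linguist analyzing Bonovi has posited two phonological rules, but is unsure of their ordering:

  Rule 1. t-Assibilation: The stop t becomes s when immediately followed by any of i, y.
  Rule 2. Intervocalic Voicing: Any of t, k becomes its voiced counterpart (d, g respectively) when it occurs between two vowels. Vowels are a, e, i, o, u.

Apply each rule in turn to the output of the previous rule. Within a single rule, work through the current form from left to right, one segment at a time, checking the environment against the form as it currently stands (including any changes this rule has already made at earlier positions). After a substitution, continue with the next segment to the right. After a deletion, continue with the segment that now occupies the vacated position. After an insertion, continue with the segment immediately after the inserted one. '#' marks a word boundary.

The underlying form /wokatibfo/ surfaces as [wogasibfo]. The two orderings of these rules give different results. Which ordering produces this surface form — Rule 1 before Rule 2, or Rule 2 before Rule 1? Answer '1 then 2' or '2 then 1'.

Order 1 then 2:
  1 t-Assibilation: [wokatibfo] → [wokasibfo]
  2 Intervocalic Voicing: [wokasibfo] → [wogasibfo]
  result: [wogasibfo]
Order 2 then 1:
  2 Intervocalic Voicing: [wokatibfo] → [wogadibfo]
  1 t-Assibilation: no change — [wogadibfo]
  result: [wogadibfo]

1 then 2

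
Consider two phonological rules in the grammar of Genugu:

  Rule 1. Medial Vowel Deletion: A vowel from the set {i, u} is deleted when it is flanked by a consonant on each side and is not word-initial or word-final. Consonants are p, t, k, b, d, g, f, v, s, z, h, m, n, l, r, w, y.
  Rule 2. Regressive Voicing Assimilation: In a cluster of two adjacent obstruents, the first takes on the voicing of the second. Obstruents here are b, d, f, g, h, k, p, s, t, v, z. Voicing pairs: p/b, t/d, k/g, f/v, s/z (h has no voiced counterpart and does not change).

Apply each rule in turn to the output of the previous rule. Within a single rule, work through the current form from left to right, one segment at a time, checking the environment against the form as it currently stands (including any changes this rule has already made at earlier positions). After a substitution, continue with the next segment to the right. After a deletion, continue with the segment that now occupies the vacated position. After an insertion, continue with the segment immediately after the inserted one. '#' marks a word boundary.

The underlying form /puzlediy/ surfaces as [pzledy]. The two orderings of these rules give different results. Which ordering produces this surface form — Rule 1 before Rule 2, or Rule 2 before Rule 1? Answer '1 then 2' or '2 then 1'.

2 then 1

Order 1 then 2:
  1 Medial Vowel Deletion: [puzlediy] → [pzledy]
  2 Regressive Voicing Assimilation: [pzledy] → [bzledy]
  result: [bzledy]
Order 2 then 1:
  2 Regressive Voicing Assimilation: no change — [puzlediy]
  1 Medial Vowel Deletion: [puzlediy] → [pzledy]
  result: [pzledy]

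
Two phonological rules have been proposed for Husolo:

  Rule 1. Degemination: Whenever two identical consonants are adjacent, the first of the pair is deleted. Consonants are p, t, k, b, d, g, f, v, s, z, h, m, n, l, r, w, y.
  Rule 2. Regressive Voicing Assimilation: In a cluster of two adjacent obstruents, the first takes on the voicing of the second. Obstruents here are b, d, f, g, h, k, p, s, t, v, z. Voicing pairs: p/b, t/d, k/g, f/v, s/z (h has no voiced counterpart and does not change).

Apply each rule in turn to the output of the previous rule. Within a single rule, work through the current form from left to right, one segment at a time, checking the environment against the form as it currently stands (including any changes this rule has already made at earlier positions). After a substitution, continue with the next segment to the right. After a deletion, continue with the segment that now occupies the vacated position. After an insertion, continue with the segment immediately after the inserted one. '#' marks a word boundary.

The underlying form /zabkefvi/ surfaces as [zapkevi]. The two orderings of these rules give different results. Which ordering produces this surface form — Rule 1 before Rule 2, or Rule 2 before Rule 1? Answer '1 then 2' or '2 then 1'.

Order 1 then 2:
  1 Degemination: no change — [zabkefvi]
  2 Regressive Voicing Assimilation: [zabkefvi] → [zapkevvi]
  result: [zapkevvi]
Order 2 then 1:
  2 Regressive Voicing Assimilation: [zabkefvi] → [zapkevvi]
  1 Degemination: [zapkevvi] → [zapkevi]
  result: [zapkevi]

2 then 1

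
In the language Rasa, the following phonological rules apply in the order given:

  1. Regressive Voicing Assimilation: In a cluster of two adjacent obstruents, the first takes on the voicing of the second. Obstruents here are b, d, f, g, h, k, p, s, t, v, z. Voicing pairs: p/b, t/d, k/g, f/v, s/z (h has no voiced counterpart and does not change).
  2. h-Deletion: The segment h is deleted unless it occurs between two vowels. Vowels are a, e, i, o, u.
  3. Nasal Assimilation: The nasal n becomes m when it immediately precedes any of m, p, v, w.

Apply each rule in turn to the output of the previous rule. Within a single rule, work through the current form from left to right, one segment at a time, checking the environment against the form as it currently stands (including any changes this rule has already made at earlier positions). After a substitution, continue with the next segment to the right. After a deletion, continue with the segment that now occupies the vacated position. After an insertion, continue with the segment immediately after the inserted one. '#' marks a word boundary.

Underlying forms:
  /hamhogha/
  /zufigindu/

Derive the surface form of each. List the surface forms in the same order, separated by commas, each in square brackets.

/hamhogha/:
  1 Regressive Voicing Assimilation: [hamhogha] → [hamhokha]
  2 h-Deletion: [hamhokha] → [amoka]
  3 Nasal Assimilation: no change — [amoka]
/zufigindu/:
  1 Regressive Voicing Assimilation: no change — [zufigindu]
  2 h-Deletion: no change — [zufigindu]
  3 Nasal Assimilation: no change — [zufigindu]

[amoka], [zufigindu]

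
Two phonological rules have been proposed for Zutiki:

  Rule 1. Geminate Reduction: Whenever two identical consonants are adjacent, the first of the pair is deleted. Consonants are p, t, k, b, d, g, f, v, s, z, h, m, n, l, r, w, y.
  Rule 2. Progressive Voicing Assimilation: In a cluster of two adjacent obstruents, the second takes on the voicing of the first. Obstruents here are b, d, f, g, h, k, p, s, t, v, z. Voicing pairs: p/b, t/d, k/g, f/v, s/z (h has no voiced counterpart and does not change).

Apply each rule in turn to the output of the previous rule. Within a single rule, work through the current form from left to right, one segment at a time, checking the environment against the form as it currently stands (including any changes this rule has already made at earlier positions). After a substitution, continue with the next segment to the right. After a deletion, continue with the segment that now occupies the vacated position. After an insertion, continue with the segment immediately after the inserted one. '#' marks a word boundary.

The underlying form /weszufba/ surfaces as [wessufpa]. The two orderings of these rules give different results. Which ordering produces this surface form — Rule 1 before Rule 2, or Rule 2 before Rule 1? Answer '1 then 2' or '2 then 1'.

Order 1 then 2:
  1 Geminate Reduction: no change — [weszufba]
  2 Progressive Voicing Assimilation: [weszufba] → [wessufpa]
  result: [wessufpa]
Order 2 then 1:
  2 Progressive Voicing Assimilation: [weszufba] → [wessufpa]
  1 Geminate Reduction: [wessufpa] → [wesufpa]
  result: [wesufpa]

1 then 2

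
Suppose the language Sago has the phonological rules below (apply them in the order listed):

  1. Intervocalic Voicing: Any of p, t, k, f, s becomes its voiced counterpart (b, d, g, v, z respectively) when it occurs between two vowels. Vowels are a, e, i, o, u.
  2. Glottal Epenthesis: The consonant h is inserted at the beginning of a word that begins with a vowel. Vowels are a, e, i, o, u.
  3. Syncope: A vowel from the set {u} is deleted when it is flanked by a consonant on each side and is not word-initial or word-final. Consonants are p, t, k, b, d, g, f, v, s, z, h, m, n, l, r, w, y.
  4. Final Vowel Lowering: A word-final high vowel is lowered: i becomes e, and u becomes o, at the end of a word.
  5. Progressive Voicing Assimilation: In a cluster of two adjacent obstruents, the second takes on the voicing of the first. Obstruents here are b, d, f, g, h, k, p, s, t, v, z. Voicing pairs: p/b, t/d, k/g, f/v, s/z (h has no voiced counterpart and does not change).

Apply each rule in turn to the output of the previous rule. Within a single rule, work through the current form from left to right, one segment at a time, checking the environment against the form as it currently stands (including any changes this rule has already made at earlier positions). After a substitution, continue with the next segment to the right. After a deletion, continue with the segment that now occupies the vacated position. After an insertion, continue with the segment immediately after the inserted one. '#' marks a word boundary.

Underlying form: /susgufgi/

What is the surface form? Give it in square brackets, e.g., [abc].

[sskfke]

1 Intervocalic Voicing: no change — [susgufgi]
2 Glottal Epenthesis: no change — [susgufgi]
3 Syncope: [susgufgi] → [ssgfgi]
4 Final Vowel Lowering: [ssgfgi] → [ssgfge]
5 Progressive Voicing Assimilation: [ssgfge] → [sskfke]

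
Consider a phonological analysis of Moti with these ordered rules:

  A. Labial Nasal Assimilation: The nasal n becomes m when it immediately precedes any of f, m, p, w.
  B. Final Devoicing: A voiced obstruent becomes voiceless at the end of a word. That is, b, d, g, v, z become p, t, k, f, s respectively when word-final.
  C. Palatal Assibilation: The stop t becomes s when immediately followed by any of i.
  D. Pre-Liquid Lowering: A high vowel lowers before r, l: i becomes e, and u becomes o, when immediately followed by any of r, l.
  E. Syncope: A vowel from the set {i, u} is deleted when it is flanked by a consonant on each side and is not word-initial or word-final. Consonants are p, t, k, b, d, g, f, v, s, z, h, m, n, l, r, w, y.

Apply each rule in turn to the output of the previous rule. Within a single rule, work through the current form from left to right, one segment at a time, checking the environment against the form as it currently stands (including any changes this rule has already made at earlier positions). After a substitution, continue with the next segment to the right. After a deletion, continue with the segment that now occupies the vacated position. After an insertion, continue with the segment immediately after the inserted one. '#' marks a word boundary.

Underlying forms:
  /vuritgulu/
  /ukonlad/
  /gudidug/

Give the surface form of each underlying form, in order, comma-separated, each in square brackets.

[vortgolu], [ukonlat], [gddk]

/vuritgulu/:
  A Labial Nasal Assimilation: no change — [vuritgulu]
  B Final Devoicing: no change — [vuritgulu]
  C Palatal Assibilation: no change — [vuritgulu]
  D Pre-Liquid Lowering: [vuritgulu] → [voritgolu]
  E Syncope: [voritgolu] → [vortgolu]
/ukonlad/:
  A Labial Nasal Assimilation: no change — [ukonlad]
  B Final Devoicing: [ukonlad] → [ukonlat]
  C Palatal Assibilation: no change — [ukonlat]
  D Pre-Liquid Lowering: no change — [ukonlat]
  E Syncope: no change — [ukonlat]
/gudidug/:
  A Labial Nasal Assimilation: no change — [gudidug]
  B Final Devoicing: [gudidug] → [gudiduk]
  C Palatal Assibilation: no change — [gudiduk]
  D Pre-Liquid Lowering: no change — [gudiduk]
  E Syncope: [gudiduk] → [gddk]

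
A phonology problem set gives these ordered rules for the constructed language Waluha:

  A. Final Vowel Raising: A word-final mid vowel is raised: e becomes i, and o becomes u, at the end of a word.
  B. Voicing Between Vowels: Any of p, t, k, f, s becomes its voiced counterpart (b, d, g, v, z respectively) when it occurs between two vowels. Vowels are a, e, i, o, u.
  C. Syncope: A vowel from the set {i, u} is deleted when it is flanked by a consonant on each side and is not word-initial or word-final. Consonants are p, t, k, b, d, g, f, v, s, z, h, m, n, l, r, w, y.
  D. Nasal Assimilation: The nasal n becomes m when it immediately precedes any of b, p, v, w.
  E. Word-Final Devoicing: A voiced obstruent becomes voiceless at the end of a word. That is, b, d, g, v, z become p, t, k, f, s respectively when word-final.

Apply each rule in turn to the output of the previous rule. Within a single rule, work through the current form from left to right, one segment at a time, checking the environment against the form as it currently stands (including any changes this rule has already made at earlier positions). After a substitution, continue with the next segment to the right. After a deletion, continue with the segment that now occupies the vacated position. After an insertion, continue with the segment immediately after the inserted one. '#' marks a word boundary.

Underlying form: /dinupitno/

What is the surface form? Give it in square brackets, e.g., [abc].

A Final Vowel Raising: [dinupitno] → [dinupitnu]
B Voicing Between Vowels: [dinupitnu] → [dinubitnu]
C Syncope: [dinubitnu] → [dnbtnu]
D Nasal Assimilation: [dnbtnu] → [dmbtnu]
E Word-Final Devoicing: no change — [dmbtnu]

[dmbtnu]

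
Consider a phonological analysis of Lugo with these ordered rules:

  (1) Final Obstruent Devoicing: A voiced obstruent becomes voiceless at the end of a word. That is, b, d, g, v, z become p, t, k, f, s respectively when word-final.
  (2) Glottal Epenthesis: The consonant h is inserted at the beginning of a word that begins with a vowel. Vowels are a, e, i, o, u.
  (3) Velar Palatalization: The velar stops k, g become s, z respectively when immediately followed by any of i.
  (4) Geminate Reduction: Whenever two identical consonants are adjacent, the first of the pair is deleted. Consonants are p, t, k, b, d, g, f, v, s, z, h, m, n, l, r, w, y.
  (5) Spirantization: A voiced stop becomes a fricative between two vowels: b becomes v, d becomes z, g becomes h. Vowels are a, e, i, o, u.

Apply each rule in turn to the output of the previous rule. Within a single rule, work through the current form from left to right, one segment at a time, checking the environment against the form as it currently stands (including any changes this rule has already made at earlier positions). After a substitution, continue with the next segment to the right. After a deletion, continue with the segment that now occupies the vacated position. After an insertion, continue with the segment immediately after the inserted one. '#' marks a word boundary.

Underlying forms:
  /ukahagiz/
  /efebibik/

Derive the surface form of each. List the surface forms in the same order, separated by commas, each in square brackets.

/ukahagiz/:
  (1) Final Obstruent Devoicing: [ukahagiz] → [ukahagis]
  (2) Glottal Epenthesis: [ukahagis] → [hukahagis]
  (3) Velar Palatalization: [hukahagis] → [hukahazis]
  (4) Geminate Reduction: no change — [hukahazis]
  (5) Spirantization: no change — [hukahazis]
/efebibik/:
  (1) Final Obstruent Devoicing: no change — [efebibik]
  (2) Glottal Epenthesis: [efebibik] → [hefebibik]
  (3) Velar Palatalization: no change — [hefebibik]
  (4) Geminate Reduction: no change — [hefebibik]
  (5) Spirantization: [hefebibik] → [hefevivik]

[hukahazis], [hefevivik]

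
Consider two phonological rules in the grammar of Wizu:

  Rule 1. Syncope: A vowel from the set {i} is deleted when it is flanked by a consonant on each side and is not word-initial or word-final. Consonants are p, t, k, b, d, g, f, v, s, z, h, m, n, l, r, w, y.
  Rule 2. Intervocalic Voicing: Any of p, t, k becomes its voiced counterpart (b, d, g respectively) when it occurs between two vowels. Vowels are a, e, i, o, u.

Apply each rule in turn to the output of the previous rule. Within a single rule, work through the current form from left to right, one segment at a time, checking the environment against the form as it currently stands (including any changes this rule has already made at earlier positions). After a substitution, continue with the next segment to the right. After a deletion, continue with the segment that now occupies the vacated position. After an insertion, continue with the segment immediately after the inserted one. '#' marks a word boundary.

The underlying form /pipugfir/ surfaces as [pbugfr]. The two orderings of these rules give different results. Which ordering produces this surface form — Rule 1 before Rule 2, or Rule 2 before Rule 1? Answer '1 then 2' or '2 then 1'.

2 then 1

Order 1 then 2:
  1 Syncope: [pipugfir] → [ppugfr]
  2 Intervocalic Voicing: no change — [ppugfr]
  result: [ppugfr]
Order 2 then 1:
  2 Intervocalic Voicing: [pipugfir] → [pibugfir]
  1 Syncope: [pibugfir] → [pbugfr]
  result: [pbugfr]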